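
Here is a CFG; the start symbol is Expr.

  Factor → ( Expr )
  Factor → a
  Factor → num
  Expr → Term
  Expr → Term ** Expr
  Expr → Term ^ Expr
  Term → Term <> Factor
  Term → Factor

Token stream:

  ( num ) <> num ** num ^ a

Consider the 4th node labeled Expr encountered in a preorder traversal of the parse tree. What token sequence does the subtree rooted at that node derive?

[Expr [Term [Term [Factor ( [Expr [Term [Factor num]]] )]] <> [Factor num]] ** [Expr [Term [Factor num]] ^ [Expr [Term [Factor a]]]]]

a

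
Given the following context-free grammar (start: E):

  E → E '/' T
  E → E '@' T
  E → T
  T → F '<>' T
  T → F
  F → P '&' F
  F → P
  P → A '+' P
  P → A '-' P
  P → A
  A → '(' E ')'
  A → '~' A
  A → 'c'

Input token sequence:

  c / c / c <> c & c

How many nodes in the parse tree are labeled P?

5

[E [E [E [T [F [P [A c]]]]] / [T [F [P [A c]]]]] / [T [F [P [A c]]] <> [T [F [P [A c]] & [F [P [A c]]]]]]]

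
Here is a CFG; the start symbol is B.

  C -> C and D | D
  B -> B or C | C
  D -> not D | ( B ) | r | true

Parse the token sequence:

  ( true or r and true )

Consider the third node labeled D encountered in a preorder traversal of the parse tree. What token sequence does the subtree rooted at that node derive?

[B [C [D ( [B [B [C [D true]]] or [C [C [D r]] and [D true]]] )]]]

r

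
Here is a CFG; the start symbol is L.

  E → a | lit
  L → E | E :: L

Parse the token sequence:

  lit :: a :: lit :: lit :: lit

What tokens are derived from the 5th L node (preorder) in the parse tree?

lit

[L [E lit] :: [L [E a] :: [L [E lit] :: [L [E lit] :: [L [E lit]]]]]]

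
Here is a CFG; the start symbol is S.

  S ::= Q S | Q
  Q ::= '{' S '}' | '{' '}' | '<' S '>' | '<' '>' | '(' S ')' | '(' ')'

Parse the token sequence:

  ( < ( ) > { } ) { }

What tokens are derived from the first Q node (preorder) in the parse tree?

( < ( ) > { } )

[S [Q ( [S [Q < [S [Q ( )]] >] [S [Q { }]]] )] [S [Q { }]]]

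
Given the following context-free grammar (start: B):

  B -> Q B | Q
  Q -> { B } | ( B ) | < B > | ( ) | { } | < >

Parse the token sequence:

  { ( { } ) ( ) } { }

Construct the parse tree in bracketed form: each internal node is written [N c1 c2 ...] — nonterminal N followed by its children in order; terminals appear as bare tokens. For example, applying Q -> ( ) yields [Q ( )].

B
Q B
{ B } B
{ Q B } B
{ ( B ) B } B
{ ( Q ) B } B
{ ( { } ) B } B
{ ( { } ) Q } B
{ ( { } ) ( ) } B
{ ( { } ) ( ) } Q
{ ( { } ) ( ) } { }

[B [Q { [B [Q ( [B [Q { }]] )] [B [Q ( )]]] }] [B [Q { }]]]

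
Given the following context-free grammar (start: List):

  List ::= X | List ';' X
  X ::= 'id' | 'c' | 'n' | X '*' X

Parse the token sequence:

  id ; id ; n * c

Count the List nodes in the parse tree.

[List [List [List [X id]] ; [X id]] ; [X [X n] * [X c]]]

3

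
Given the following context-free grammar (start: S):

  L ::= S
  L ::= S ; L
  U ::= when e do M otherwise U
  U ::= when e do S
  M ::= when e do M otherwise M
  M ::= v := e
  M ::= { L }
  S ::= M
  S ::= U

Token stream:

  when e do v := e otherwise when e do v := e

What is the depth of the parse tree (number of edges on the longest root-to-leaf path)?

[S [U when e do [M v := e] otherwise [U when e do [S [M v := e]]]]]

5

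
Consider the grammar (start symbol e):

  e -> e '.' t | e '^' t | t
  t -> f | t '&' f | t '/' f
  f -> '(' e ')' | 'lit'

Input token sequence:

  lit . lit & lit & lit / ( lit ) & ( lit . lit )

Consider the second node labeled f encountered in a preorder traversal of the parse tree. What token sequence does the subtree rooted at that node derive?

[e [e [t [f lit]]] . [t [t [t [t [t [f lit]] & [f lit]] & [f lit]] / [f ( [e [t [f lit]]] )]] & [f ( [e [e [t [f lit]]] . [t [f lit]]] )]]]

lit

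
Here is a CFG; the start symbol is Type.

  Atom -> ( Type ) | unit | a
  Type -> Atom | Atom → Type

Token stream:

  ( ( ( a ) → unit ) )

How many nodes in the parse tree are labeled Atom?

[Type [Atom ( [Type [Atom ( [Type [Atom ( [Type [Atom a]] )] → [Type [Atom unit]]] )]] )]]

5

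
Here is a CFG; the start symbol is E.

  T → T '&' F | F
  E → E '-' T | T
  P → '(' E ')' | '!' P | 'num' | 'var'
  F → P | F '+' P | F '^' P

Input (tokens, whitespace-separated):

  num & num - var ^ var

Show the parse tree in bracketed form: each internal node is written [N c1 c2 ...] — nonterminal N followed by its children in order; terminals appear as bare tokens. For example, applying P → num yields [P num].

[E [E [T [T [F [P num]]] & [F [P num]]]] - [T [F [F [P var]] ^ [P var]]]]

E
E - T
T - T
T & F - T
F & F - T
P & F - T
num & F - T
num & P - T
num & num - T
num & num - F
num & num - F ^ P
num & num - P ^ P
num & num - var ^ P
num & num - var ^ var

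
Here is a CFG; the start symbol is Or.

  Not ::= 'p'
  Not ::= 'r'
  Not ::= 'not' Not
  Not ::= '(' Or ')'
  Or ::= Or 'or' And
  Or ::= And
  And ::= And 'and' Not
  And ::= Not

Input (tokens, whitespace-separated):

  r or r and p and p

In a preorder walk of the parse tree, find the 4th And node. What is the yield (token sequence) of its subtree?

r

[Or [Or [And [Not r]]] or [And [And [And [Not r]] and [Not p]] and [Not p]]]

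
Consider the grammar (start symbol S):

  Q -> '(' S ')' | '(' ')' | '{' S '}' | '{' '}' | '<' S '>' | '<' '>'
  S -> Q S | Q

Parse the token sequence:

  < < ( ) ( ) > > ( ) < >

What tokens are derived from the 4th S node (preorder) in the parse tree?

[S [Q < [S [Q < [S [Q ( )] [S [Q ( )]]] >]] >] [S [Q ( )] [S [Q < >]]]]

( )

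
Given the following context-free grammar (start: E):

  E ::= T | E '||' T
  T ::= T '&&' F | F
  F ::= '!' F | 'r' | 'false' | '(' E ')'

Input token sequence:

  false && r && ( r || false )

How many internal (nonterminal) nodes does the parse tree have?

13

[E [T [T [T [F false]] && [F r]] && [F ( [E [E [T [F r]]] || [T [F false]]] )]]]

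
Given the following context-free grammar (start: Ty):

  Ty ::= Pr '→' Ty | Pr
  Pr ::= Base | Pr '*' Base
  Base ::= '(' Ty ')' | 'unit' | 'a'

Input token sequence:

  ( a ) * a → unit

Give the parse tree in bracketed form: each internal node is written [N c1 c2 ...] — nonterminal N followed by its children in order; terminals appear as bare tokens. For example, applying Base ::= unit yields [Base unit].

Ty
Pr → Ty
Pr * Base → Ty
Base * Base → Ty
( Ty ) * Base → Ty
( Pr ) * Base → Ty
( Base ) * Base → Ty
( a ) * Base → Ty
( a ) * a → Ty
( a ) * a → Pr
( a ) * a → Base
( a ) * a → unit

[Ty [Pr [Pr [Base ( [Ty [Pr [Base a]]] )]] * [Base a]] → [Ty [Pr [Base unit]]]]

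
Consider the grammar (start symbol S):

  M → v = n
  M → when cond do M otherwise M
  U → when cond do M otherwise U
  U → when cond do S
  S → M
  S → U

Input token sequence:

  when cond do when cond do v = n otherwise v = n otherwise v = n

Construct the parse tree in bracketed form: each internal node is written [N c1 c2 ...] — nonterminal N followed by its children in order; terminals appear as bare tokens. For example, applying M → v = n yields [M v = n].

[S [M when cond do [M when cond do [M v = n] otherwise [M v = n]] otherwise [M v = n]]]

S
M
when cond do M otherwise M
when cond do when cond do M otherwise M otherwise M
when cond do when cond do v = n otherwise M otherwise M
when cond do when cond do v = n otherwise v = n otherwise M
when cond do when cond do v = n otherwise v = n otherwise v = n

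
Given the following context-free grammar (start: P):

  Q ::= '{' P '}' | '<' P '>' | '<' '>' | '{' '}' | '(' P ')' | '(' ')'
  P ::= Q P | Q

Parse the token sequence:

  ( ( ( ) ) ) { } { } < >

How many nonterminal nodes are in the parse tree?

[P [Q ( [P [Q ( [P [Q ( )]] )]] )] [P [Q { }] [P [Q { }] [P [Q < >]]]]]

12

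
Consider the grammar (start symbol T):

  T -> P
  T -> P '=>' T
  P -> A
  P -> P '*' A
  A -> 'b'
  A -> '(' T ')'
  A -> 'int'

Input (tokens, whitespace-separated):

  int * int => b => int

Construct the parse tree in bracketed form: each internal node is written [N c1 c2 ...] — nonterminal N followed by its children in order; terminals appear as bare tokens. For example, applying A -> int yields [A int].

[T [P [P [A int]] * [A int]] => [T [P [A b]] => [T [P [A int]]]]]

T
P => T
P * A => T
A * A => T
int * A => T
int * int => T
int * int => P => T
int * int => A => T
int * int => b => T
int * int => b => P
int * int => b => A
int * int => b => int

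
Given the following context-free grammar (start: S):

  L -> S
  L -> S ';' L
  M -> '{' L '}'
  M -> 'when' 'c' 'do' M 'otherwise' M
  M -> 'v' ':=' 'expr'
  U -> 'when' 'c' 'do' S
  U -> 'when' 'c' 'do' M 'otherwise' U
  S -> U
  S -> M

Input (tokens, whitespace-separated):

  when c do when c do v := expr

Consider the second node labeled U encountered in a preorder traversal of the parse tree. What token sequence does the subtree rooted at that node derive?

[S [U when c do [S [U when c do [S [M v := expr]]]]]]

when c do v := expr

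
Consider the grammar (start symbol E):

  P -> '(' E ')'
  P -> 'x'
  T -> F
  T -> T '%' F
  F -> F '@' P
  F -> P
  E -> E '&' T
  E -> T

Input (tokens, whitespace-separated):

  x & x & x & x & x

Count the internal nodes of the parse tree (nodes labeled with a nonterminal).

20

[E [E [E [E [E [T [F [P x]]]] & [T [F [P x]]]] & [T [F [P x]]]] & [T [F [P x]]]] & [T [F [P x]]]]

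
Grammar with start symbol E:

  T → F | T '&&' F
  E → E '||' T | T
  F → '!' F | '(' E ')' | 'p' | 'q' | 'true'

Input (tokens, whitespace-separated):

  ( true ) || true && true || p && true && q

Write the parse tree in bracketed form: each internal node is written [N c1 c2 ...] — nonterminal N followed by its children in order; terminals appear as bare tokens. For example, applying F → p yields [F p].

E
E || T
E || T || T
T || T || T
F || T || T
( E ) || T || T
( T ) || T || T
( F ) || T || T
( true ) || T || T
( true ) || T && F || T
( true ) || F && F || T
( true ) || true && F || T
( true ) || true && true || T
( true ) || true && true || T && F
( true ) || true && true || T && F && F
( true ) || true && true || F && F && F
( true ) || true && true || p && F && F
( true ) || true && true || p && true && F
( true ) || true && true || p && true && q

[E [E [E [T [F ( [E [T [F true]]] )]]] || [T [T [F true]] && [F true]]] || [T [T [T [F p]] && [F true]] && [F q]]]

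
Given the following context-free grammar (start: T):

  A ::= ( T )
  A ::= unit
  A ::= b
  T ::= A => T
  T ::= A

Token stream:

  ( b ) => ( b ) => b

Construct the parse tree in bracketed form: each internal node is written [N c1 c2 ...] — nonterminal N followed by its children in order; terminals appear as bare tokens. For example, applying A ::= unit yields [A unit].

T
A => T
( T ) => T
( A ) => T
( b ) => T
( b ) => A => T
( b ) => ( T ) => T
( b ) => ( A ) => T
( b ) => ( b ) => T
( b ) => ( b ) => A
( b ) => ( b ) => b

[T [A ( [T [A b]] )] => [T [A ( [T [A b]] )] => [T [A b]]]]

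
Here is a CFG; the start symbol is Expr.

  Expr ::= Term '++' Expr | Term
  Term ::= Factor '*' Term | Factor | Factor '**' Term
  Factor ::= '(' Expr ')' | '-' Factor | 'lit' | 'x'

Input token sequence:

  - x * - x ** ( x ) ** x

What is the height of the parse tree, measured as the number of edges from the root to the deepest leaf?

[Expr [Term [Factor - [Factor x]] * [Term [Factor - [Factor x]] ** [Term [Factor ( [Expr [Term [Factor x]]] )] ** [Term [Factor x]]]]]]

8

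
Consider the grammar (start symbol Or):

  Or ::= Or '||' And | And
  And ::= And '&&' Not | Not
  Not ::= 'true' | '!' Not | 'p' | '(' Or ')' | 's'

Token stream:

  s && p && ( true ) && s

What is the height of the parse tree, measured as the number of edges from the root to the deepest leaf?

[Or [And [And [And [And [Not s]] && [Not p]] && [Not ( [Or [And [Not true]]] )]] && [Not s]]]

7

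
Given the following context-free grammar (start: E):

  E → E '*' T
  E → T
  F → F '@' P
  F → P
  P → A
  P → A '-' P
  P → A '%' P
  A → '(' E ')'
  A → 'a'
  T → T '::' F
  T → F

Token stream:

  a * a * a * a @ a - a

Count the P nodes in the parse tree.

6

[E [E [E [E [T [F [P [A a]]]]] * [T [F [P [A a]]]]] * [T [F [P [A a]]]]] * [T [F [F [P [A a]]] @ [P [A a] - [P [A a]]]]]]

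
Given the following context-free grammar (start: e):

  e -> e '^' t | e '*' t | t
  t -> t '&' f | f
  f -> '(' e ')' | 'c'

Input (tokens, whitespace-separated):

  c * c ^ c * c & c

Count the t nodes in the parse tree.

[e [e [e [e [t [f c]]] * [t [f c]]] ^ [t [f c]]] * [t [t [f c]] & [f c]]]

5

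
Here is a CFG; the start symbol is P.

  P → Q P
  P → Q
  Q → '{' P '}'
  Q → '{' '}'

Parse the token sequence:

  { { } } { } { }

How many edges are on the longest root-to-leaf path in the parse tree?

[P [Q { [P [Q { }]] }] [P [Q { }] [P [Q { }]]]]

4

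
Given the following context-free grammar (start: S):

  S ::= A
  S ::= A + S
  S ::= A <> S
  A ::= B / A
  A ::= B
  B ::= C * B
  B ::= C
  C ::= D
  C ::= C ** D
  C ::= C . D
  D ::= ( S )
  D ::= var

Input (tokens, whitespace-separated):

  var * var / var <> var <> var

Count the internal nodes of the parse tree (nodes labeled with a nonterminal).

22

[S [A [B [C [D var]] * [B [C [D var]]]] / [A [B [C [D var]]]]] <> [S [A [B [C [D var]]]] <> [S [A [B [C [D var]]]]]]]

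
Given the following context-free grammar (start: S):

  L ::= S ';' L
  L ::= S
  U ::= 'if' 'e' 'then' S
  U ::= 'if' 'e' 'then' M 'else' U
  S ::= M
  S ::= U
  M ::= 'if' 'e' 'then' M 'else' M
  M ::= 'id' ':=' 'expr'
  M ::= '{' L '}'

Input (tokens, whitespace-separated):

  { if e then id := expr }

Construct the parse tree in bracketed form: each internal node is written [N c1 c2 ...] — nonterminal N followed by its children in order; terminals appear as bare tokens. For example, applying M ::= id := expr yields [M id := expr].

[S [M { [L [S [U if e then [S [M id := expr]]]]] }]]

S
M
{ L }
{ S }
{ U }
{ if e then S }
{ if e then M }
{ if e then id := expr }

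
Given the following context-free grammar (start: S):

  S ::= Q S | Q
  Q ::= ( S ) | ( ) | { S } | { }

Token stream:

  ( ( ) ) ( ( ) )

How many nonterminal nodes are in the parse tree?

[S [Q ( [S [Q ( )]] )] [S [Q ( [S [Q ( )]] )]]]

8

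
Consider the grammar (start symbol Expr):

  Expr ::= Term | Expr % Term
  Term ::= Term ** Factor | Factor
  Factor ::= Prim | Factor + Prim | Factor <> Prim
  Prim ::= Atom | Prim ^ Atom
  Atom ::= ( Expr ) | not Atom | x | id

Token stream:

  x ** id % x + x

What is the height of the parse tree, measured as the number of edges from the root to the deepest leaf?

[Expr [Expr [Term [Term [Factor [Prim [Atom x]]]] ** [Factor [Prim [Atom id]]]]] % [Term [Factor [Factor [Prim [Atom x]]] + [Prim [Atom x]]]]]

7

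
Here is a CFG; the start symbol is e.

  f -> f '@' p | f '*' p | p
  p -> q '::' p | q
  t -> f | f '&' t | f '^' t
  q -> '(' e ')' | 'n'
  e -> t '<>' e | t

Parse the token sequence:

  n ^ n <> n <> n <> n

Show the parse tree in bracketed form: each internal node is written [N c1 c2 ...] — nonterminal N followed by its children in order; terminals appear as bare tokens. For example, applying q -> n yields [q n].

[e [t [f [p [q n]]] ^ [t [f [p [q n]]]]] <> [e [t [f [p [q n]]]] <> [e [t [f [p [q n]]]] <> [e [t [f [p [q n]]]]]]]]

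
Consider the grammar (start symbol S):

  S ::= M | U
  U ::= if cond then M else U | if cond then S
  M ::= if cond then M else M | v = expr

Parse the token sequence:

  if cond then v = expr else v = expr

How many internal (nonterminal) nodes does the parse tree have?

[S [M if cond then [M v = expr] else [M v = expr]]]

4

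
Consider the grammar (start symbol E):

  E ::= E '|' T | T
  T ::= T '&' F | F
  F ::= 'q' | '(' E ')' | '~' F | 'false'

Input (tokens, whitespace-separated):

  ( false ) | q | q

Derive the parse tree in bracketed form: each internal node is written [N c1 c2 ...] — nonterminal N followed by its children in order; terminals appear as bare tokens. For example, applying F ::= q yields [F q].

[E [E [E [T [F ( [E [T [F false]]] )]]] | [T [F q]]] | [T [F q]]]

E
E | T
E | T | T
T | T | T
F | T | T
( E ) | T | T
( T ) | T | T
( F ) | T | T
( false ) | T | T
( false ) | F | T
( false ) | q | T
( false ) | q | F
( false ) | q | q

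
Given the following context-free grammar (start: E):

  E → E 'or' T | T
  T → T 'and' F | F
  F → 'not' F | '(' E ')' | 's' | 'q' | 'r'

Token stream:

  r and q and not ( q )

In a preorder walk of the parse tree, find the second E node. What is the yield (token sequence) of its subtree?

[E [T [T [T [F r]] and [F q]] and [F not [F ( [E [T [F q]]] )]]]]

q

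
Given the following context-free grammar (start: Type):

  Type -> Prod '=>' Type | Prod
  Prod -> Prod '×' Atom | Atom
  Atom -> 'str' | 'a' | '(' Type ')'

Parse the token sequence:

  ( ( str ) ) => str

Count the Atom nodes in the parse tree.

[Type [Prod [Atom ( [Type [Prod [Atom ( [Type [Prod [Atom str]]] )]]] )]] => [Type [Prod [Atom str]]]]

4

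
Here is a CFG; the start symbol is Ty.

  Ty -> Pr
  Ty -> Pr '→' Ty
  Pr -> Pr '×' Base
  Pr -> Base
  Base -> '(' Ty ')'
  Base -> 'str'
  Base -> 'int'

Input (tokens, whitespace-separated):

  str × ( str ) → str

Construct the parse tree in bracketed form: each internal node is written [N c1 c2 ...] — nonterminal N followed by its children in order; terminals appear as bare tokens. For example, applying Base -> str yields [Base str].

[Ty [Pr [Pr [Base str]] × [Base ( [Ty [Pr [Base str]]] )]] → [Ty [Pr [Base str]]]]

Ty
Pr → Ty
Pr × Base → Ty
Base × Base → Ty
str × Base → Ty
str × ( Ty ) → Ty
str × ( Pr ) → Ty
str × ( Base ) → Ty
str × ( str ) → Ty
str × ( str ) → Pr
str × ( str ) → Base
str × ( str ) → str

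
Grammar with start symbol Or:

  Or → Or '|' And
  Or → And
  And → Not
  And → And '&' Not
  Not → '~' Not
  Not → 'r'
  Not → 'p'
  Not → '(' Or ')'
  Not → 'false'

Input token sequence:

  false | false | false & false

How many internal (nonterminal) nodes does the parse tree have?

[Or [Or [Or [And [Not false]]] | [And [Not false]]] | [And [And [Not false]] & [Not false]]]

11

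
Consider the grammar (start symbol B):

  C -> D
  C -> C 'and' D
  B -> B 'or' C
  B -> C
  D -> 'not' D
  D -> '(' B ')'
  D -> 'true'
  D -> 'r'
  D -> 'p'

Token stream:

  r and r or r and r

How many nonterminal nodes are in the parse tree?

10

[B [B [C [C [D r]] and [D r]]] or [C [C [D r]] and [D r]]]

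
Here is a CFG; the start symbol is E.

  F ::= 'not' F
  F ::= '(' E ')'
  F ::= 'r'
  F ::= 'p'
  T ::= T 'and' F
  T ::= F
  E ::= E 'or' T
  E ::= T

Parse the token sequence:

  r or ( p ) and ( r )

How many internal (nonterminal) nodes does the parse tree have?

14

[E [E [T [F r]]] or [T [T [F ( [E [T [F p]]] )]] and [F ( [E [T [F r]]] )]]]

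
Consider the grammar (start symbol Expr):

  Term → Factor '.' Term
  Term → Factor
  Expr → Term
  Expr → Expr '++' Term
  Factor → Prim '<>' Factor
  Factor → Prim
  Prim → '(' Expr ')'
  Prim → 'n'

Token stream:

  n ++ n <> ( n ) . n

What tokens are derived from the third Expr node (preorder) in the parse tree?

[Expr [Expr [Term [Factor [Prim n]]]] ++ [Term [Factor [Prim n] <> [Factor [Prim ( [Expr [Term [Factor [Prim n]]]] )]]] . [Term [Factor [Prim n]]]]]

n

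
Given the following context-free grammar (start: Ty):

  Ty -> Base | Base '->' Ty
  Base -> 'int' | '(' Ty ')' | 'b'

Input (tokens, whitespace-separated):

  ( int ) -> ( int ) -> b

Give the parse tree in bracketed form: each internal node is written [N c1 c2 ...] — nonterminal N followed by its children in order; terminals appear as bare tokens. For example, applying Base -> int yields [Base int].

[Ty [Base ( [Ty [Base int]] )] -> [Ty [Base ( [Ty [Base int]] )] -> [Ty [Base b]]]]

Ty
Base -> Ty
( Ty ) -> Ty
( Base ) -> Ty
( int ) -> Ty
( int ) -> Base -> Ty
( int ) -> ( Ty ) -> Ty
( int ) -> ( Base ) -> Ty
( int ) -> ( int ) -> Ty
( int ) -> ( int ) -> Base
( int ) -> ( int ) -> b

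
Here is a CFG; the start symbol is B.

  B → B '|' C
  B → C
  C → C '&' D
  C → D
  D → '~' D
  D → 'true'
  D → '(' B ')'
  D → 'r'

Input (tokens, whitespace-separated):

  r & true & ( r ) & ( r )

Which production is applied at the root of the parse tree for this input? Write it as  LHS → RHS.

[B [C [C [C [C [D r]] & [D true]] & [D ( [B [C [D r]]] )]] & [D ( [B [C [D r]]] )]]]

B → C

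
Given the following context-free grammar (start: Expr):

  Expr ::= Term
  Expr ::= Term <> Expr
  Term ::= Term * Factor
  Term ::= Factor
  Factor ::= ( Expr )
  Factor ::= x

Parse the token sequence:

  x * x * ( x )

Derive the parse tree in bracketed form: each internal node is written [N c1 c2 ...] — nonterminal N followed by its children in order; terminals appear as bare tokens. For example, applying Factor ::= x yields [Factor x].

[Expr [Term [Term [Term [Factor x]] * [Factor x]] * [Factor ( [Expr [Term [Factor x]]] )]]]

Expr
Term
Term * Factor
Term * Factor * Factor
Factor * Factor * Factor
x * Factor * Factor
x * x * Factor
x * x * ( Expr )
x * x * ( Term )
x * x * ( Factor )
x * x * ( x )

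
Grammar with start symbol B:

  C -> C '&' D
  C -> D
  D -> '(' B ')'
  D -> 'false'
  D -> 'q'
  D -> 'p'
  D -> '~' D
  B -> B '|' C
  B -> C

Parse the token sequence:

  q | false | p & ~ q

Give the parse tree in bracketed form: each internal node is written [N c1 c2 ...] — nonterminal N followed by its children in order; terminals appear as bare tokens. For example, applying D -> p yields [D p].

[B [B [B [C [D q]]] | [C [D false]]] | [C [C [D p]] & [D ~ [D q]]]]

B
B | C
B | C | C
C | C | C
D | C | C
q | C | C
q | D | C
q | false | C
q | false | C & D
q | false | D & D
q | false | p & D
q | false | p & ~ D
q | false | p & ~ q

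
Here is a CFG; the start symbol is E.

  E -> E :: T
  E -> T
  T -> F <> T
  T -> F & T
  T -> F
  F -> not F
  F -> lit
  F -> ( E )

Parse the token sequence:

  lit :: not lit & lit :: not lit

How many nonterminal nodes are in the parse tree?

[E [E [E [T [F lit]]] :: [T [F not [F lit]] & [T [F lit]]]] :: [T [F not [F lit]]]]

13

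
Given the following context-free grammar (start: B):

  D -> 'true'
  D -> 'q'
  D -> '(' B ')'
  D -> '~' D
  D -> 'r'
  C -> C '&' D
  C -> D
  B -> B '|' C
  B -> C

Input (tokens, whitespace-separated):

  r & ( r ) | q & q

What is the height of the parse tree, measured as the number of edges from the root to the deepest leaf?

7

[B [B [C [C [D r]] & [D ( [B [C [D r]]] )]]] | [C [C [D q]] & [D q]]]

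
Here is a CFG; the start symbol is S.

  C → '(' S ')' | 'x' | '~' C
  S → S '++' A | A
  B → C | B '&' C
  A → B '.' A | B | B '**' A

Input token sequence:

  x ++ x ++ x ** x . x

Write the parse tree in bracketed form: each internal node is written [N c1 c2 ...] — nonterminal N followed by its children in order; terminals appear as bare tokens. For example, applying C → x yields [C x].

S
S ++ A
S ++ A ++ A
A ++ A ++ A
B ++ A ++ A
C ++ A ++ A
x ++ A ++ A
x ++ B ++ A
x ++ C ++ A
x ++ x ++ A
x ++ x ++ B ** A
x ++ x ++ C ** A
x ++ x ++ x ** A
x ++ x ++ x ** B . A
x ++ x ++ x ** C . A
x ++ x ++ x ** x . A
x ++ x ++ x ** x . B
x ++ x ++ x ** x . C
x ++ x ++ x ** x . x

[S [S [S [A [B [C x]]]] ++ [A [B [C x]]]] ++ [A [B [C x]] ** [A [B [C x]] . [A [B [C x]]]]]]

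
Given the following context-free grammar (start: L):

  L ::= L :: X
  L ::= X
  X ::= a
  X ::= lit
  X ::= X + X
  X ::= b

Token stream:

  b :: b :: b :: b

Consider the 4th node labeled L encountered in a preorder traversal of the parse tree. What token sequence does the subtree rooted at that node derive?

b

[L [L [L [L [X b]] :: [X b]] :: [X b]] :: [X b]]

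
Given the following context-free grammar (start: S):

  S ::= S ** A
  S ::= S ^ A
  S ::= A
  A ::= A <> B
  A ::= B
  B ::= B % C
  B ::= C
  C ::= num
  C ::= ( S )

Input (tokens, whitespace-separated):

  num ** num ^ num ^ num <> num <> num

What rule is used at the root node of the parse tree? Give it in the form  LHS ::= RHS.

[S [S [S [S [A [B [C num]]]] ** [A [B [C num]]]] ^ [A [B [C num]]]] ^ [A [A [A [B [C num]]] <> [B [C num]]] <> [B [C num]]]]

S ::= S ^ A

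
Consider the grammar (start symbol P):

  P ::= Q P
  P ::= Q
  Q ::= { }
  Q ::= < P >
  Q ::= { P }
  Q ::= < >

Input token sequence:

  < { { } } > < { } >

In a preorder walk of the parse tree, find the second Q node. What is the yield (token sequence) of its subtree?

{ { } }

[P [Q < [P [Q { [P [Q { }]] }]] >] [P [Q < [P [Q { }]] >]]]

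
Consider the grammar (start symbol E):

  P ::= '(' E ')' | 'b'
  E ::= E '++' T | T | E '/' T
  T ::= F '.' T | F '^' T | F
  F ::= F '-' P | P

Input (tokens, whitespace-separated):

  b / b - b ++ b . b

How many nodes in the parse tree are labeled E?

[E [E [E [T [F [P b]]]] / [T [F [F [P b]] - [P b]]]] ++ [T [F [P b]] . [T [F [P b]]]]]

3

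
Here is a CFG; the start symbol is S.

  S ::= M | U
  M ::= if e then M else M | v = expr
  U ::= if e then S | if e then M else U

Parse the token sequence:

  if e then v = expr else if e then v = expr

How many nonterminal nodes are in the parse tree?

6

[S [U if e then [M v = expr] else [U if e then [S [M v = expr]]]]]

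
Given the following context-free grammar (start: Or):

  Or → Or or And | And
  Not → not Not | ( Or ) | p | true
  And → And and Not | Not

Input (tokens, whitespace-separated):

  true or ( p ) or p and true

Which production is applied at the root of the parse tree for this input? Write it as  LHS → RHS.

[Or [Or [Or [And [Not true]]] or [And [Not ( [Or [And [Not p]]] )]]] or [And [And [Not p]] and [Not true]]]

Or → Or or And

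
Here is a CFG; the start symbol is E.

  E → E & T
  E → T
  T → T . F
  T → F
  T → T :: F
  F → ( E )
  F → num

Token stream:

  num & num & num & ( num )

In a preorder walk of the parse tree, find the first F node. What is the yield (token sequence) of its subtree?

num

[E [E [E [E [T [F num]]] & [T [F num]]] & [T [F num]]] & [T [F ( [E [T [F num]]] )]]]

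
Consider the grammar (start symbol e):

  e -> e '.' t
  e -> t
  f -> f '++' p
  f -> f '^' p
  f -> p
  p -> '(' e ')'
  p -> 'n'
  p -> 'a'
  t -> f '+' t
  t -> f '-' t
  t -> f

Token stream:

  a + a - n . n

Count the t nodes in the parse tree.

[e [e [t [f [p a]] + [t [f [p a]] - [t [f [p n]]]]]] . [t [f [p n]]]]

4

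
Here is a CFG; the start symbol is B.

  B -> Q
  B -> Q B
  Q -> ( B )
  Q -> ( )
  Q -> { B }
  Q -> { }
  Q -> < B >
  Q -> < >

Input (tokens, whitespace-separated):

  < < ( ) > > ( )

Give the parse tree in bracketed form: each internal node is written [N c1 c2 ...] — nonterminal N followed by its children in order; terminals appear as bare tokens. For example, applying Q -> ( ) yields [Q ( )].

[B [Q < [B [Q < [B [Q ( )]] >]] >] [B [Q ( )]]]

B
Q B
< B > B
< Q > B
< < B > > B
< < Q > > B
< < ( ) > > B
< < ( ) > > Q
< < ( ) > > ( )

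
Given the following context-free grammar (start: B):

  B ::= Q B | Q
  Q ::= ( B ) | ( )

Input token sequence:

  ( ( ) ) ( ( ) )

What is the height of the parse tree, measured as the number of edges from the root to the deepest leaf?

5

[B [Q ( [B [Q ( )]] )] [B [Q ( [B [Q ( )]] )]]]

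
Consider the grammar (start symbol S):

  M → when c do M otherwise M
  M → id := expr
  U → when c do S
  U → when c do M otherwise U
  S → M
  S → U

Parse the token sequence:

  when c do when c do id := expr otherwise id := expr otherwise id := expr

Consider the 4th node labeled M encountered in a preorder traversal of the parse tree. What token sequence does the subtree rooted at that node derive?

id := expr

[S [M when c do [M when c do [M id := expr] otherwise [M id := expr]] otherwise [M id := expr]]]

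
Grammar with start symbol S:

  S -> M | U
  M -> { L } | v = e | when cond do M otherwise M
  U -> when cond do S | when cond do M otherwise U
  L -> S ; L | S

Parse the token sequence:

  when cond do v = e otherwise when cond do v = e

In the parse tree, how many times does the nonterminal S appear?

2

[S [U when cond do [M v = e] otherwise [U when cond do [S [M v = e]]]]]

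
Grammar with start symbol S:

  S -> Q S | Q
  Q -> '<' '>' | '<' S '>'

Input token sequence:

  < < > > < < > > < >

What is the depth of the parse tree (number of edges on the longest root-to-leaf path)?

[S [Q < [S [Q < >]] >] [S [Q < [S [Q < >]] >] [S [Q < >]]]]

5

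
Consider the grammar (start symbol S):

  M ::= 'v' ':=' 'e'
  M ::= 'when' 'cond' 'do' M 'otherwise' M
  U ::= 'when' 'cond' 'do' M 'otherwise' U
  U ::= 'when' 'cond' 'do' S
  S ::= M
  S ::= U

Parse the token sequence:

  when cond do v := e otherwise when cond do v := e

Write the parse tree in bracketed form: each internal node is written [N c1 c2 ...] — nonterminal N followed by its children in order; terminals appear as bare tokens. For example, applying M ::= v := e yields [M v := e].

[S [U when cond do [M v := e] otherwise [U when cond do [S [M v := e]]]]]

S
U
when cond do M otherwise U
when cond do v := e otherwise U
when cond do v := e otherwise when cond do S
when cond do v := e otherwise when cond do M
when cond do v := e otherwise when cond do v := e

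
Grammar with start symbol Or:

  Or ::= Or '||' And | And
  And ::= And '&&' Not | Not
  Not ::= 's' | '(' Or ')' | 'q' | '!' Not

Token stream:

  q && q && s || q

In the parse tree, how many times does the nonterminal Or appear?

2

[Or [Or [And [And [And [Not q]] && [Not q]] && [Not s]]] || [And [Not q]]]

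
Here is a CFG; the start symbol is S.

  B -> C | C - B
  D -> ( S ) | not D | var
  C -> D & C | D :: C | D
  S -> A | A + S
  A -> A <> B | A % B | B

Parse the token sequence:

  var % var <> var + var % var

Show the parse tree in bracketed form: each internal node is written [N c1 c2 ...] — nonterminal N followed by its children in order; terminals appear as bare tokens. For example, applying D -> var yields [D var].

[S [A [A [A [B [C [D var]]]] % [B [C [D var]]]] <> [B [C [D var]]]] + [S [A [A [B [C [D var]]]] % [B [C [D var]]]]]]

S
A + S
A <> B + S
A % B <> B + S
B % B <> B + S
C % B <> B + S
D % B <> B + S
var % B <> B + S
var % C <> B + S
var % D <> B + S
var % var <> B + S
var % var <> C + S
var % var <> D + S
var % var <> var + S
var % var <> var + A
var % var <> var + A % B
var % var <> var + B % B
var % var <> var + C % B
var % var <> var + D % B
var % var <> var + var % B
var % var <> var + var % C
var % var <> var + var % D
var % var <> var + var % var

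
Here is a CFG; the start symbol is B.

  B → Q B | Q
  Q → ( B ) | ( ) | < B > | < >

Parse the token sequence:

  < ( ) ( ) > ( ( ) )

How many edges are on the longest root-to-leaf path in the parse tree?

[B [Q < [B [Q ( )] [B [Q ( )]]] >] [B [Q ( [B [Q ( )]] )]]]

5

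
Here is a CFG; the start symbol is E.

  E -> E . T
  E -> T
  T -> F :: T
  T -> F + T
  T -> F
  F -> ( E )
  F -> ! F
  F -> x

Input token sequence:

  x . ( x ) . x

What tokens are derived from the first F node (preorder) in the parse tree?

x

[E [E [E [T [F x]]] . [T [F ( [E [T [F x]]] )]]] . [T [F x]]]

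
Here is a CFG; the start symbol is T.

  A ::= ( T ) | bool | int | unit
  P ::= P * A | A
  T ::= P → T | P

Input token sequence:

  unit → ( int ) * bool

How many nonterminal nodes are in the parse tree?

[T [P [A unit]] → [T [P [P [A ( [T [P [A int]]] )]] * [A bool]]]]

11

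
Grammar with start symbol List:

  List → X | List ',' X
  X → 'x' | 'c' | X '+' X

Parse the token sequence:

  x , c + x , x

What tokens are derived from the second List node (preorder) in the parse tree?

x , c + x

[List [List [List [X x]] , [X [X c] + [X x]]] , [X x]]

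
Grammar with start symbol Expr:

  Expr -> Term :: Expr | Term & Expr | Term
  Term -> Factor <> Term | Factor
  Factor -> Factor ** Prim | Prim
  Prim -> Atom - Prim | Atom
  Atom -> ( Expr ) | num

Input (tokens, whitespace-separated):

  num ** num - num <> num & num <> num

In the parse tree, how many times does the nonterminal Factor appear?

[Expr [Term [Factor [Factor [Prim [Atom num]]] ** [Prim [Atom num] - [Prim [Atom num]]]] <> [Term [Factor [Prim [Atom num]]]]] & [Expr [Term [Factor [Prim [Atom num]]] <> [Term [Factor [Prim [Atom num]]]]]]]

5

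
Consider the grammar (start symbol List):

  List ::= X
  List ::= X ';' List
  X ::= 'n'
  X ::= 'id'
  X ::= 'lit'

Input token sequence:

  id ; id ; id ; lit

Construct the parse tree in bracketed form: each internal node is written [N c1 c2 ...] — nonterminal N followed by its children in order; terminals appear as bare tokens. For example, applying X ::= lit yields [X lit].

List
X ; List
id ; List
id ; X ; List
id ; id ; List
id ; id ; X ; List
id ; id ; id ; List
id ; id ; id ; X
id ; id ; id ; lit

[List [X id] ; [List [X id] ; [List [X id] ; [List [X lit]]]]]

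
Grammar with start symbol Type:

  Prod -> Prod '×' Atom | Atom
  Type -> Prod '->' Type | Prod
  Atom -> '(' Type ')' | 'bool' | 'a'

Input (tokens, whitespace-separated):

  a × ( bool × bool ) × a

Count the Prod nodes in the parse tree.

[Type [Prod [Prod [Prod [Atom a]] × [Atom ( [Type [Prod [Prod [Atom bool]] × [Atom bool]]] )]] × [Atom a]]]

5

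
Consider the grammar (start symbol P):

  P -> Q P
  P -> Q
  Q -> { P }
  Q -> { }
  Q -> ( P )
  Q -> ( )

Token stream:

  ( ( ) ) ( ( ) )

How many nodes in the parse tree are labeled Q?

4

[P [Q ( [P [Q ( )]] )] [P [Q ( [P [Q ( )]] )]]]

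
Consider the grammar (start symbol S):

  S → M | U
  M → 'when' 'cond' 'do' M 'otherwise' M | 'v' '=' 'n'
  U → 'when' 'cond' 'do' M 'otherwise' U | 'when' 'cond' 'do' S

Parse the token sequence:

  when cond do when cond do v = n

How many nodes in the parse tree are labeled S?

[S [U when cond do [S [U when cond do [S [M v = n]]]]]]

3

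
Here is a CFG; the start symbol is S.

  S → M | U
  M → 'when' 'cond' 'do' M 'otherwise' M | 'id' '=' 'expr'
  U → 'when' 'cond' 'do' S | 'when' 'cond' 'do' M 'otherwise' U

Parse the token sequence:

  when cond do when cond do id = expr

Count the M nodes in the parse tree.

1

[S [U when cond do [S [U when cond do [S [M id = expr]]]]]]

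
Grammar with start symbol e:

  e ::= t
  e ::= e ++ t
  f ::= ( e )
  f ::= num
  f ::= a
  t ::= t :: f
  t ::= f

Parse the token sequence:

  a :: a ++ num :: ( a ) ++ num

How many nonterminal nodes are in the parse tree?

[e [e [e [t [t [f a]] :: [f a]]] ++ [t [t [f num]] :: [f ( [e [t [f a]]] )]]] ++ [t [f num]]]

16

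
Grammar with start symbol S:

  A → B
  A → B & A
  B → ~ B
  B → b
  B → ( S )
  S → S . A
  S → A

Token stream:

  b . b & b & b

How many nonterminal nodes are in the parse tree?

10

[S [S [A [B b]]] . [A [B b] & [A [B b] & [A [B b]]]]]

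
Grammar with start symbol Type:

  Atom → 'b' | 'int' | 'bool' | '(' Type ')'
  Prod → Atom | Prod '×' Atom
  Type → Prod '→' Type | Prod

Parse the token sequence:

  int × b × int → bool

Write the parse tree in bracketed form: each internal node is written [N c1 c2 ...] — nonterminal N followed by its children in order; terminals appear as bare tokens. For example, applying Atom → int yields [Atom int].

[Type [Prod [Prod [Prod [Atom int]] × [Atom b]] × [Atom int]] → [Type [Prod [Atom bool]]]]

Type
Prod → Type
Prod × Atom → Type
Prod × Atom × Atom → Type
Atom × Atom × Atom → Type
int × Atom × Atom → Type
int × b × Atom → Type
int × b × int → Type
int × b × int → Prod
int × b × int → Atom
int × b × int → bool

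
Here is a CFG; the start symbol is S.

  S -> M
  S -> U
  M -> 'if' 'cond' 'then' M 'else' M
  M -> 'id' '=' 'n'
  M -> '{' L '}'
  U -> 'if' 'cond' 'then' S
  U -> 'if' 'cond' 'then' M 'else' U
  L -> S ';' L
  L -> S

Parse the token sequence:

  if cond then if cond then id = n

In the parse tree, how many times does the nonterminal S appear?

[S [U if cond then [S [U if cond then [S [M id = n]]]]]]

3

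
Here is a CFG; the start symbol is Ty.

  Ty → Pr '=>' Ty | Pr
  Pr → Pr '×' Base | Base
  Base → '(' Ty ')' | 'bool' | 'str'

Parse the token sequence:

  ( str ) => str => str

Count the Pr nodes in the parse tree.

4

[Ty [Pr [Base ( [Ty [Pr [Base str]]] )]] => [Ty [Pr [Base str]] => [Ty [Pr [Base str]]]]]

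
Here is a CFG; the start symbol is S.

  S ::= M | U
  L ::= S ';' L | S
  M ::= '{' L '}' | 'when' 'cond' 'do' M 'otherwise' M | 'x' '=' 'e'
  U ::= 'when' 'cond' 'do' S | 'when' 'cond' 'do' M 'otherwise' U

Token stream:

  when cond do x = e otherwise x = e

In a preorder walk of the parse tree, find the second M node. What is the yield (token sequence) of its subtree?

[S [M when cond do [M x = e] otherwise [M x = e]]]

x = e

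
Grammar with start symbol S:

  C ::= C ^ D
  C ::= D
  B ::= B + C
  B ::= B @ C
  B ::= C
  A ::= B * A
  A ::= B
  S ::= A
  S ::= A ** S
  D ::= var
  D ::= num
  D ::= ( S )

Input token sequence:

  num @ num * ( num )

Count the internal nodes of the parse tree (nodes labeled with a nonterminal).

[S [A [B [B [C [D num]]] @ [C [D num]]] * [A [B [C [D ( [S [A [B [C [D num]]]]] )]]]]]]

17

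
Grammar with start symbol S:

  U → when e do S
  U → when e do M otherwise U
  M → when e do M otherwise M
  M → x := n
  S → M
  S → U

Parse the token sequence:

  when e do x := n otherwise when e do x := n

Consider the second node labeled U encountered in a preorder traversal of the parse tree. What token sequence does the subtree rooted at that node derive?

[S [U when e do [M x := n] otherwise [U when e do [S [M x := n]]]]]

when e do x := n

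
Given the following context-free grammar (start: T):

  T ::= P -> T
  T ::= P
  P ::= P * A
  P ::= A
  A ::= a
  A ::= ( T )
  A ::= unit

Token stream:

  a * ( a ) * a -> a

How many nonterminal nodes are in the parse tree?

[T [P [P [P [A a]] * [A ( [T [P [A a]]] )]] * [A a]] -> [T [P [A a]]]]

13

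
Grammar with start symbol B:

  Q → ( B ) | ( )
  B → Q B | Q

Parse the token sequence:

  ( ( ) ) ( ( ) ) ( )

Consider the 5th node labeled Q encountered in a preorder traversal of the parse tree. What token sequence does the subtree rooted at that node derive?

[B [Q ( [B [Q ( )]] )] [B [Q ( [B [Q ( )]] )] [B [Q ( )]]]]

( )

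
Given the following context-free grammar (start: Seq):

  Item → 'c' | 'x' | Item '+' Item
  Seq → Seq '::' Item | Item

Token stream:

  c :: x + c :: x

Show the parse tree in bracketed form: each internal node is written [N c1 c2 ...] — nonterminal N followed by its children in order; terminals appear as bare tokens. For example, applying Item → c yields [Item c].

[Seq [Seq [Seq [Item c]] :: [Item [Item x] + [Item c]]] :: [Item x]]

Seq
Seq :: Item
Seq :: Item :: Item
Item :: Item :: Item
c :: Item :: Item
c :: Item + Item :: Item
c :: x + Item :: Item
c :: x + c :: Item
c :: x + c :: x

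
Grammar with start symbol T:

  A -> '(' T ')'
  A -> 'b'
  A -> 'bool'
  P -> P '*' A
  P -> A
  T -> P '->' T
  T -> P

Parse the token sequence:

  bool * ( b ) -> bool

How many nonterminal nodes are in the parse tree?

11

[T [P [P [A bool]] * [A ( [T [P [A b]]] )]] -> [T [P [A bool]]]]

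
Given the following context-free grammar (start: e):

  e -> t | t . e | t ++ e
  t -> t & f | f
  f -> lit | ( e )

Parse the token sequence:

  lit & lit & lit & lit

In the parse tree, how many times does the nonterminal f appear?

[e [t [t [t [t [f lit]] & [f lit]] & [f lit]] & [f lit]]]

4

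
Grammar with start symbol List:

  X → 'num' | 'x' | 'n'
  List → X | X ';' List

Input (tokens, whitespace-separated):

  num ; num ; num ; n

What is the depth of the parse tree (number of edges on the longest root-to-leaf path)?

5

[List [X num] ; [List [X num] ; [List [X num] ; [List [X n]]]]]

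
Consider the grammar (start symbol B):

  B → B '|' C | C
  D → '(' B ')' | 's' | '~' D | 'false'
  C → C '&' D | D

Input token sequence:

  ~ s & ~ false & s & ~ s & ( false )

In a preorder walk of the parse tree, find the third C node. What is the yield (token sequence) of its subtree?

[B [C [C [C [C [C [D ~ [D s]]] & [D ~ [D false]]] & [D s]] & [D ~ [D s]]] & [D ( [B [C [D false]]] )]]]

~ s & ~ false & s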